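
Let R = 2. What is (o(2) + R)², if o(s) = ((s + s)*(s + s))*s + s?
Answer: 1296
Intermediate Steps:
o(s) = s + 4*s³ (o(s) = ((2*s)*(2*s))*s + s = (4*s²)*s + s = 4*s³ + s = s + 4*s³)
(o(2) + R)² = ((2 + 4*2³) + 2)² = ((2 + 4*8) + 2)² = ((2 + 32) + 2)² = (34 + 2)² = 36² = 1296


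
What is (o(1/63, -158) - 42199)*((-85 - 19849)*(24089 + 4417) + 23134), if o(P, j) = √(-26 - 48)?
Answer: 23978124618530 - 568215470*I*√74 ≈ 2.3978e+13 - 4.888e+9*I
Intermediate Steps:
o(P, j) = I*√74 (o(P, j) = √(-74) = I*√74)
(o(1/63, -158) - 42199)*((-85 - 19849)*(24089 + 4417) + 23134) = (I*√74 - 42199)*((-85 - 19849)*(24089 + 4417) + 23134) = (-42199 + I*√74)*(-19934*28506 + 23134) = (-42199 + I*√74)*(-568238604 + 23134) = (-42199 + I*√74)*(-568215470) = 23978124618530 - 568215470*I*√74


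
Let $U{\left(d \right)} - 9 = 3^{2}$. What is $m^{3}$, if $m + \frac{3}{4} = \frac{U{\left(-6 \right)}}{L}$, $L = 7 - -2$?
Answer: $\frac{125}{64} \approx 1.9531$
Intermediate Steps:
$U{\left(d \right)} = 18$ ($U{\left(d \right)} = 9 + 3^{2} = 9 + 9 = 18$)
$L = 9$ ($L = 7 + 2 = 9$)
$m = \frac{5}{4}$ ($m = - \frac{3}{4} + \frac{18}{9} = - \frac{3}{4} + 18 \cdot \frac{1}{9} = - \frac{3}{4} + 2 = \frac{5}{4} \approx 1.25$)
$m^{3} = \left(\frac{5}{4}\right)^{3} = \frac{125}{64}$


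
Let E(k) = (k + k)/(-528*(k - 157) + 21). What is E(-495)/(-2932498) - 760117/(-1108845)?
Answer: 346615966538188/505637133317955 ≈ 0.68550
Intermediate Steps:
E(k) = 2*k/(82917 - 528*k) (E(k) = (2*k)/(-528*(-157 + k) + 21) = (2*k)/((82896 - 528*k) + 21) = (2*k)/(82917 - 528*k) = 2*k/(82917 - 528*k))
E(-495)/(-2932498) - 760117/(-1108845) = -2*(-495)/(-82917 + 528*(-495))/(-2932498) - 760117/(-1108845) = -2*(-495)/(-82917 - 261360)*(-1/2932498) - 760117*(-1/1108845) = -2*(-495)/(-344277)*(-1/2932498) + 760117/1108845 = -2*(-495)*(-1/344277)*(-1/2932498) + 760117/1108845 = -110/38253*(-1/2932498) + 760117/1108845 = 55/56088422997 + 760117/1108845 = 346615966538188/505637133317955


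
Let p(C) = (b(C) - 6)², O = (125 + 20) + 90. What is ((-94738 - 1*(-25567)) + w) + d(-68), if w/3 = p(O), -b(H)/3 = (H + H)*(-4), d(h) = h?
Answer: 95156629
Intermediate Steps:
b(H) = 24*H (b(H) = -3*(H + H)*(-4) = -3*2*H*(-4) = -(-24)*H = 24*H)
O = 235 (O = 145 + 90 = 235)
p(C) = (-6 + 24*C)² (p(C) = (24*C - 6)² = (-6 + 24*C)²)
w = 95225868 (w = 3*(36*(-1 + 4*235)²) = 3*(36*(-1 + 940)²) = 3*(36*939²) = 3*(36*881721) = 3*31741956 = 95225868)
((-94738 - 1*(-25567)) + w) + d(-68) = ((-94738 - 1*(-25567)) + 95225868) - 68 = ((-94738 + 25567) + 95225868) - 68 = (-69171 + 95225868) - 68 = 95156697 - 68 = 95156629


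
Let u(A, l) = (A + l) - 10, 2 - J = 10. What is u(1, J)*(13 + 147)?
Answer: -2720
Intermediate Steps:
J = -8 (J = 2 - 1*10 = 2 - 10 = -8)
u(A, l) = -10 + A + l
u(1, J)*(13 + 147) = (-10 + 1 - 8)*(13 + 147) = -17*160 = -2720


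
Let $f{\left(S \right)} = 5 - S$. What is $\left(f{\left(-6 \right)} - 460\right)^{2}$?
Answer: $201601$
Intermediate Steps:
$\left(f{\left(-6 \right)} - 460\right)^{2} = \left(\left(5 - -6\right) - 460\right)^{2} = \left(\left(5 + 6\right) - 460\right)^{2} = \left(11 - 460\right)^{2} = \left(-449\right)^{2} = 201601$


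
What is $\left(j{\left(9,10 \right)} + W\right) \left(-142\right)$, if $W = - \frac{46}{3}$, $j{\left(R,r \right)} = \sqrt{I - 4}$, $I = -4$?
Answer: $\frac{6532}{3} - 284 i \sqrt{2} \approx 2177.3 - 401.64 i$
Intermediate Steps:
$j{\left(R,r \right)} = 2 i \sqrt{2}$ ($j{\left(R,r \right)} = \sqrt{-4 - 4} = \sqrt{-8} = 2 i \sqrt{2}$)
$W = - \frac{46}{3}$ ($W = \left(-46\right) \frac{1}{3} = - \frac{46}{3} \approx -15.333$)
$\left(j{\left(9,10 \right)} + W\right) \left(-142\right) = \left(2 i \sqrt{2} - \frac{46}{3}\right) \left(-142\right) = \left(- \frac{46}{3} + 2 i \sqrt{2}\right) \left(-142\right) = \frac{6532}{3} - 284 i \sqrt{2}$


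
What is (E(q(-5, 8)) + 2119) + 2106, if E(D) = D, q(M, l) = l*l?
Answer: 4289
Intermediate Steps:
q(M, l) = l²
(E(q(-5, 8)) + 2119) + 2106 = (8² + 2119) + 2106 = (64 + 2119) + 2106 = 2183 + 2106 = 4289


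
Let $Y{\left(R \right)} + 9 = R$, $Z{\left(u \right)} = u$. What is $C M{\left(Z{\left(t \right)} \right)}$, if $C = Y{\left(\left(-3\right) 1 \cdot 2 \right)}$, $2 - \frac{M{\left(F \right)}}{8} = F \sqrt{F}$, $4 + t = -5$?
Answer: $-240 - 3240 i \approx -240.0 - 3240.0 i$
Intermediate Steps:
$t = -9$ ($t = -4 - 5 = -9$)
$M{\left(F \right)} = 16 - 8 F^{\frac{3}{2}}$ ($M{\left(F \right)} = 16 - 8 F \sqrt{F} = 16 - 8 F^{\frac{3}{2}}$)
$Y{\left(R \right)} = -9 + R$
$C = -15$ ($C = -9 + \left(-3\right) 1 \cdot 2 = -9 - 6 = -15$)
$C M{\left(Z{\left(t \right)} \right)} = - 15 \left(16 - 8 \left(-9\right)^{\frac{3}{2}}\right) = - 15 \left(16 - 8 \left(- 27 i\right)\right) = - 15 \left(16 + 216 i\right) = -240 - 3240 i$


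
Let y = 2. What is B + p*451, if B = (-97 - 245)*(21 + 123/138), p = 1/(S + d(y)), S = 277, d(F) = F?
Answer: -48032590/6417 ≈ -7485.2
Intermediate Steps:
p = 1/279 (p = 1/(277 + 2) = 1/279 ≈ 0.0035842)
B = -172197/23 (B = -342*(21 + 123*(1/138)) = -342*(21 + 41/46) = -342*1007/46 = -172197/23 ≈ -7486.8)
B + p*451 = -172197/23 + (1/279)*451 = -172197/23 + 451/279 = -48032590/6417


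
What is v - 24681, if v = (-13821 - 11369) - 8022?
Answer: -57893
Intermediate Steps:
v = -33212 (v = -25190 - 8022 = -33212)
v - 24681 = -33212 - 24681 = -57893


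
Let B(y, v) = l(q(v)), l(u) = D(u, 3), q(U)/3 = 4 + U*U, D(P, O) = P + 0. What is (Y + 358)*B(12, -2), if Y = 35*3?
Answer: 11112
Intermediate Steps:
D(P, O) = P
q(U) = 12 + 3*U² (q(U) = 3*(4 + U*U) = 3*(4 + U²) = 12 + 3*U²)
l(u) = u
B(y, v) = 12 + 3*v²
Y = 105
(Y + 358)*B(12, -2) = (105 + 358)*(12 + 3*(-2)²) = 463*(12 + 3*4) = 463*(12 + 12) = 463*24 = 11112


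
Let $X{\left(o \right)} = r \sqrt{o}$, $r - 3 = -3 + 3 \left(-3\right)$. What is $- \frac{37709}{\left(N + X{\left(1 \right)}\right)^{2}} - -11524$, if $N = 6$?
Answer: $\frac{66007}{9} \approx 7334.1$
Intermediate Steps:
$r = -9$ ($r = 3 + \left(-3 + 3 \left(-3\right)\right) = 3 - 12 = -9$)
$X{\left(o \right)} = - 9 \sqrt{o}$
$- \frac{37709}{\left(N + X{\left(1 \right)}\right)^{2}} - -11524 = - \frac{37709}{\left(6 - 9 \sqrt{1}\right)^{2}} - -11524 = - \frac{37709}{\left(6 - 9\right)^{2}} + 11524 = - \frac{37709}{\left(-3\right)^{2}} + 11524 = - \frac{37709}{9} + 11524 = \frac{66007}{9}$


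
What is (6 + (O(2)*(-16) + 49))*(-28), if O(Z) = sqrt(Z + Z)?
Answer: -644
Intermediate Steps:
O(Z) = sqrt(2)*sqrt(Z) (O(Z) = sqrt(2*Z) = sqrt(2)*sqrt(Z))
(6 + (O(2)*(-16) + 49))*(-28) = (6 + ((sqrt(2)*sqrt(2))*(-16) + 49))*(-28) = (6 + (2*(-16) + 49))*(-28) = (6 + (-32 + 49))*(-28) = (6 + 17)*(-28) = 23*(-28) = -644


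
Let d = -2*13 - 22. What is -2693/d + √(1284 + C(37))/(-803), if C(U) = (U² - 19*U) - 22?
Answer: 2693/48 - 2*√482/803 ≈ 56.049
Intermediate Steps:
C(U) = -22 + U² - 19*U
d = -48 (d = -26 - 22 = -48)
-2693/d + √(1284 + C(37))/(-803) = -2693/(-48) + √(1284 + (-22 + 37² - 19*37))/(-803) = -2693*(-1/48) + √(1284 + (-22 + 1369 - 703))*(-1/803) = 2693/48 + √(1284 + 644)*(-1/803) = 2693/48 + √1928*(-1/803) = 2693/48 + (2*√482)*(-1/803) = 2693/48 - 2*√482/803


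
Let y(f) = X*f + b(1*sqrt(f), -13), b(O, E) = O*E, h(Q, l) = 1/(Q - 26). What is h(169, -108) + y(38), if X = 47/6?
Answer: 127702/429 - 13*sqrt(38) ≈ 217.54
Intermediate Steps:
h(Q, l) = 1/(-26 + Q)
b(O, E) = E*O
X = 47/6 (X = 47*(1/6) = 47/6 ≈ 7.8333)
y(f) = -13*sqrt(f) + 47*f/6 (y(f) = 47*f/6 - 13*sqrt(f) = -13*sqrt(f) + 47*f/6)
h(169, -108) + y(38) = 1/(-26 + 169) + (-13*sqrt(38) + (47/6)*38) = 1/143 + (-13*sqrt(38) + 893/3) = 1/143 + (893/3 - 13*sqrt(38)) = 127702/429 - 13*sqrt(38)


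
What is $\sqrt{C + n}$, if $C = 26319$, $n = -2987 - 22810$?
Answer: $3 \sqrt{58} \approx 22.847$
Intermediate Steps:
$n = -25797$
$\sqrt{C + n} = \sqrt{26319 - 25797} = \sqrt{522} = 3 \sqrt{58}$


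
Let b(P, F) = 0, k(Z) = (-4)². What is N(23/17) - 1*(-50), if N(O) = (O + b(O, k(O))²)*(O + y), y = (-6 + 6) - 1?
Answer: 14588/289 ≈ 50.478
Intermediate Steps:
k(Z) = 16
y = -1 (y = 0 - 1 = -1)
N(O) = O*(-1 + O) (N(O) = (O + 0²)*(O - 1) = (O + 0)*(-1 + O) = O*(-1 + O))
N(23/17) - 1*(-50) = (23/17)*(-1 + 23/17) - 1*(-50) = (23*(1/17))*(-1 + 23*(1/17)) + 50 = 23*(-1 + 23/17)/17 + 50 = (23/17)*(6/17) + 50 = 138/289 + 50 = 14588/289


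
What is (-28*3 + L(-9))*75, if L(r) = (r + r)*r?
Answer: 5850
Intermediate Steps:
L(r) = 2*r**2 (L(r) = (2*r)*r = 2*r**2)
(-28*3 + L(-9))*75 = (-28*3 + 2*(-9)**2)*75 = (-84 + 2*81)*75 = (-84 + 162)*75 = 78*75 = 5850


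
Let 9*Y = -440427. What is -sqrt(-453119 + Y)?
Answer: -I*sqrt(4518498)/3 ≈ -708.56*I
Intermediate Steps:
Y = -146809/3 (Y = (1/9)*(-440427) = -146809/3 ≈ -48936.)
-sqrt(-453119 + Y) = -sqrt(-453119 - 146809/3) = -sqrt(-1506166/3) = -I*sqrt(4518498)/3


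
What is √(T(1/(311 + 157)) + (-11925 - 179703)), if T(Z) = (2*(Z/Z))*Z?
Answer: 17*I*√4034134/78 ≈ 437.75*I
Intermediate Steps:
T(Z) = 2*Z (T(Z) = (2*1)*Z = 2*Z)
√(T(1/(311 + 157)) + (-11925 - 179703)) = √(2/(311 + 157) + (-11925 - 179703)) = √(2/468 - 191628) = √(2*(1/468) - 191628) = √(1/234 - 191628) = √(-44840951/234) = 17*I*√4034134/78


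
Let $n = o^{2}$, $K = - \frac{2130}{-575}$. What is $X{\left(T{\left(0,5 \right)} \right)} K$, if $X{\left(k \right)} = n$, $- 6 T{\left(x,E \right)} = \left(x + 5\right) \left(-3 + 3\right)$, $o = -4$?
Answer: $\frac{6816}{115} \approx 59.27$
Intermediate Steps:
$T{\left(x,E \right)} = 0$ ($T{\left(x,E \right)} = - \frac{\left(x + 5\right) \left(-3 + 3\right)}{6} = - \frac{\left(5 + x\right) 0}{6} = \left(- \frac{1}{6}\right) 0 = 0$)
$K = \frac{426}{115}$ ($K = \left(-2130\right) \left(- \frac{1}{575}\right) = \frac{426}{115} \approx 3.7043$)
$n = 16$ ($n = \left(-4\right)^{2} = 16$)
$X{\left(k \right)} = 16$
$X{\left(T{\left(0,5 \right)} \right)} K = 16 \cdot \frac{426}{115} = \frac{6816}{115}$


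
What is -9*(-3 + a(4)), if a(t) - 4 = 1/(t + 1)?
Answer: -54/5 ≈ -10.800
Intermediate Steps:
a(t) = 4 + 1/(1 + t) (a(t) = 4 + 1/(t + 1) = 4 + 1/(1 + t))
-9*(-3 + a(4)) = -9*(-3 + (5 + 4*4)/(1 + 4)) = -9*(-3 + (5 + 16)/5) = -9*(-3 + (⅕)*21) = -9*(-3 + 21/5) = -9*6/5 = -54/5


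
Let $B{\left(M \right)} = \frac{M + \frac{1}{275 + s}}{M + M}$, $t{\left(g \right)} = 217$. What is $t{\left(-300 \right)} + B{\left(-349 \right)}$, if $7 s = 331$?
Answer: $\frac{342494633}{1574688} \approx 217.5$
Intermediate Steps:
$s = \frac{331}{7}$ ($s = \frac{1}{7} \cdot 331 = \frac{331}{7} \approx 47.286$)
$B{\left(M \right)} = \frac{\frac{7}{2256} + M}{2 M}$ ($B{\left(M \right)} = \frac{M + \frac{1}{275 + \frac{331}{7}}}{M + M} = \frac{M + \frac{1}{\frac{2256}{7}}}{2 M} = \left(M + \frac{7}{2256}\right) \frac{1}{2 M} = \left(\frac{7}{2256} + M\right) \frac{1}{2 M} = \frac{\frac{7}{2256} + M}{2 M}$)
$t{\left(-300 \right)} + B{\left(-349 \right)} = 217 + \frac{7 + 2256 \left(-349\right)}{4512 \left(-349\right)} = 217 + \frac{1}{4512} \left(- \frac{1}{349}\right) \left(7 - 787344\right) = 217 + \frac{1}{4512} \left(- \frac{1}{349}\right) \left(-787337\right) = 217 + \frac{787337}{1574688} = \frac{342494633}{1574688}$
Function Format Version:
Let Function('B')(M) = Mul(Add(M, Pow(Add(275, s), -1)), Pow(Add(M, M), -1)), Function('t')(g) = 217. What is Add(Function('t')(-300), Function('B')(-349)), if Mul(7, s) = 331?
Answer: Rational(342494633, 1574688) ≈ 217.50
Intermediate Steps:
s = Rational(331, 7) (s = Mul(Rational(1, 7), 331) = Rational(331, 7) ≈ 47.286)
Function('B')(M) = Mul(Rational(1, 2), Pow(M, -1), Add(Rational(7, 2256), M)) (Function('B')(M) = Mul(Add(M, Pow(Add(275, Rational(331, 7)), -1)), Pow(Add(M, M), -1)) = Mul(Add(M, Pow(Rational(2256, 7), -1)), Pow(Mul(2, M), -1)) = Mul(Add(M, Rational(7, 2256)), Mul(Rational(1, 2), Pow(M, -1))) = Mul(Add(Rational(7, 2256), M), Mul(Rational(1, 2), Pow(M, -1))) = Mul(Rational(1, 2), Pow(M, -1), Add(Rational(7, 2256), M)))
Add(Function('t')(-300), Function('B')(-349)) = Add(217, Mul(Rational(1, 4512), Pow(-349, -1), Add(7, Mul(2256, -349)))) = Add(217, Mul(Rational(1, 4512), Rational(-1, 349), Add(7, -787344))) = Add(217, Mul(Rational(1, 4512), Rational(-1, 349), -787337)) = Add(217, Rational(787337, 1574688)) = Rational(342494633, 1574688)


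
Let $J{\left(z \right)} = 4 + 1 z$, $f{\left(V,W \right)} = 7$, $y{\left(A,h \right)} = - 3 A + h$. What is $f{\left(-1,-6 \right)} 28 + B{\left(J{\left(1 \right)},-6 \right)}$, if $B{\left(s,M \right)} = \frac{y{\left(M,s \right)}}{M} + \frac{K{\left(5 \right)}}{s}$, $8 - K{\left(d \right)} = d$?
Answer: $\frac{5783}{30} \approx 192.77$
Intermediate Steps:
$y{\left(A,h \right)} = h - 3 A$
$K{\left(d \right)} = 8 - d$
$J{\left(z \right)} = 4 + z$
$B{\left(s,M \right)} = \frac{3}{s} + \frac{s - 3 M}{M}$ ($B{\left(s,M \right)} = \frac{s - 3 M}{M} + \frac{8 - 5}{s} = \frac{s - 3 M}{M} + \frac{3}{s} = \frac{3}{s} + \frac{s - 3 M}{M}$)
$f{\left(-1,-6 \right)} 28 + B{\left(J{\left(1 \right)},-6 \right)} = 7 \cdot 28 + \left(-3 + \frac{3}{4 + 1} + \frac{4 + 1}{-6}\right) = 196 + \left(-3 + \frac{3}{5} + 5 \left(- \frac{1}{6}\right)\right) = 196 - \frac{97}{30} = \frac{5783}{30}$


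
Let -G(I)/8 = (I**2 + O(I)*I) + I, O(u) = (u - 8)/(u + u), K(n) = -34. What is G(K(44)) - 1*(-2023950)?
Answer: 2015142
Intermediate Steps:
O(u) = (-8 + u)/(2*u) (O(u) = (-8 + u)/((2*u)) = (-8 + u)*(1/(2*u)) = (-8 + u)/(2*u))
G(I) = 32 - 12*I - 8*I**2 (G(I) = -8*((I**2 + ((-8 + I)/(2*I))*I) + I) = -8*((I**2 + (-4 + I/2)) + I) = -8*((-4 + I**2 + I/2) + I) = -8*(-4 + I**2 + 3*I/2) = 32 - 12*I - 8*I**2)
G(K(44)) - 1*(-2023950) = (32 - 12*(-34) - 8*(-34)**2) - 1*(-2023950) = (32 + 408 - 8*1156) + 2023950 = (32 + 408 - 9248) + 2023950 = -8808 + 2023950 = 2015142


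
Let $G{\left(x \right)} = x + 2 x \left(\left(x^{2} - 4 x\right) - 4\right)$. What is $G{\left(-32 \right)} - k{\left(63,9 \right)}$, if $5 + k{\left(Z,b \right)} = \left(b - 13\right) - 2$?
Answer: $-73493$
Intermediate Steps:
$k{\left(Z,b \right)} = -20 + b$ ($k{\left(Z,b \right)} = -5 + \left(\left(b - 13\right) - 2\right) = -5 + \left(\left(-13 + b\right) - 2\right) = -5 + \left(-15 + b\right) = -20 + b$)
$G{\left(x \right)} = x + 2 x \left(-4 + x^{2} - 4 x\right)$
$G{\left(-32 \right)} - k{\left(63,9 \right)} = - 32 \left(-7 - -256 + 2 \left(-32\right)^{2}\right) - \left(-20 + 9\right) = - 32 \left(-7 + 256 + 2 \cdot 1024\right) - -11 = - 32 \left(-7 + 256 + 2048\right) + 11 = \left(-32\right) 2297 + 11 = -73504 + 11 = -73493$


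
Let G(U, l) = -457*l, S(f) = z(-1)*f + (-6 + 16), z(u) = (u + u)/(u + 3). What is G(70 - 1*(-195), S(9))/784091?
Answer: -457/784091 ≈ -0.00058284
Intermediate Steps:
z(u) = 2*u/(3 + u) (z(u) = (2*u)/(3 + u) = 2*u/(3 + u))
S(f) = 10 - f (S(f) = (2*(-1)/(3 - 1))*f + (-6 + 16) = (2*(-1)/2)*f + 10 = (2*(-1)*(½))*f + 10 = -f + 10 = 10 - f)
G(70 - 1*(-195), S(9))/784091 = -457*(10 - 1*9)/784091 = -457*(10 - 9)*(1/784091) = -457*1*(1/784091) = -457*1/784091 = -457/784091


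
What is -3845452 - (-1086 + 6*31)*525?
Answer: -3372952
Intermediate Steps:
-3845452 - (-1086 + 6*31)*525 = -3845452 - (-1086 + 186)*525 = -3845452 - (-900)*525 = -3845452 - 1*(-472500) = -3845452 + 472500 = -3372952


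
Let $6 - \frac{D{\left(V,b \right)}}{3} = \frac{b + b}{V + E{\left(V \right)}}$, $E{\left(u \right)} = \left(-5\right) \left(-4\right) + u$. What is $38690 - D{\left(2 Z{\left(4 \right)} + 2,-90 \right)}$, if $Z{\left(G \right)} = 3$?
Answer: $38657$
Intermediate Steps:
$E{\left(u \right)} = 20 + u$
$D{\left(V,b \right)} = 18 - \frac{6 b}{20 + 2 V}$ ($D{\left(V,b \right)} = 18 - 3 \frac{b + b}{V + \left(20 + V\right)} = 18 - 3 \frac{2 b}{20 + 2 V} = 18 - \frac{6 b}{20 + 2 V}$)
$38690 - D{\left(2 Z{\left(4 \right)} + 2,-90 \right)} = 38690 - \frac{3 \left(60 - -90 + 6 \left(2 \cdot 3 + 2\right)\right)}{10 + \left(2 \cdot 3 + 2\right)} = 38690 - \frac{3 \left(60 + 90 + 6 \left(6 + 2\right)\right)}{10 + \left(6 + 2\right)} = 38690 - \frac{3 \left(60 + 90 + 6 \cdot 8\right)}{10 + 8} = 38690 - \frac{3 \left(60 + 90 + 48\right)}{18} = 38690 - 3 \cdot \frac{1}{18} \cdot 198 = 38690 - 33 = 38657$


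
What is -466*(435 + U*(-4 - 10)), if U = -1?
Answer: -209234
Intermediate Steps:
-466*(435 + U*(-4 - 10)) = -466*(435 - (-4 - 10)) = -466*(435 - 1*(-14)) = -466*(435 + 14) = -466*449 = -209234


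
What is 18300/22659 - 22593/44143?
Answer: 98627371/333412079 ≈ 0.29581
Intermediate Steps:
18300/22659 - 22593/44143 = 18300*(1/22659) - 22593*1/44143 = 6100/7553 - 22593/44143 = 98627371/333412079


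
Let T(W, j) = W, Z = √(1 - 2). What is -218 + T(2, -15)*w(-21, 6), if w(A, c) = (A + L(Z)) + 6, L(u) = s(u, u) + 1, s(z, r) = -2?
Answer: -250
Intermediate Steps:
Z = I (Z = √(-1) = I ≈ 1.0*I)
L(u) = -1 (L(u) = -2 + 1 = -1)
w(A, c) = 5 + A (w(A, c) = (A - 1) + 6 = (-1 + A) + 6 = 5 + A)
-218 + T(2, -15)*w(-21, 6) = -218 + 2*(5 - 21) = -218 + 2*(-16) = -218 - 32 = -250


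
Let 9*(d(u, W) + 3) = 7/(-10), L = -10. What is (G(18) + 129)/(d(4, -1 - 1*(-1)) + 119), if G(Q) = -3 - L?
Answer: 12240/10433 ≈ 1.1732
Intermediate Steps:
G(Q) = 7 (G(Q) = -3 - 1*(-10) = -3 + 10 = 7)
d(u, W) = -277/90 (d(u, W) = -3 + (7/(-10))/9 = -3 + (7*(-1/10))/9 = -3 + (1/9)*(-7/10) = -3 - 7/90 = -277/90)
(G(18) + 129)/(d(4, -1 - 1*(-1)) + 119) = (7 + 129)/(-277/90 + 119) = 136/(10433/90) = 136*(90/10433) = 12240/10433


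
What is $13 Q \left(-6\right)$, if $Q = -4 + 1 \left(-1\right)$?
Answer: $390$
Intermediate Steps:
$Q = -5$ ($Q = -4 - 1 = -5$)
$13 Q \left(-6\right) = 13 \left(-5\right) \left(-6\right) = \left(-65\right) \left(-6\right) = 390$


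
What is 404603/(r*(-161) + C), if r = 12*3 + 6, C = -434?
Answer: -404603/7196 ≈ -56.226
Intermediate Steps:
r = 42 (r = 36 + 6 = 42)
404603/(r*(-161) + C) = 404603/(42*(-161) - 434) = 404603/(-6762 - 434) = 404603/(-7196) = 404603*(-1/7196) = -404603/7196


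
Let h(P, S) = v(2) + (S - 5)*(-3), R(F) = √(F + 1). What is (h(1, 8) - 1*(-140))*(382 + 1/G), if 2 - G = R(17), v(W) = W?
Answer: 50787 - 57*√2/2 ≈ 50747.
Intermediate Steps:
R(F) = √(1 + F)
G = 2 - 3*√2 (G = 2 - √(1 + 17) = 2 - √18 = 2 - 3*√2 ≈ -2.2426)
h(P, S) = 17 - 3*S (h(P, S) = 2 + (S - 5)*(-3) = 2 + (-5 + S)*(-3) = 2 + (15 - 3*S) = 17 - 3*S)
(h(1, 8) - 1*(-140))*(382 + 1/G) = ((17 - 3*8) - 1*(-140))*(382 + 1/(2 - 3*√2)) = ((17 - 24) + 140)*(382 + 1/(2 - 3*√2)) = (-7 + 140)*(382 + 1/(2 - 3*√2)) = 133*(382 + 1/(2 - 3*√2)) = 50806 + 133/(2 - 3*√2)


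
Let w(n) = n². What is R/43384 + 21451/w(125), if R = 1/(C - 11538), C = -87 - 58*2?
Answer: 10926528974719/7958930375000 ≈ 1.3729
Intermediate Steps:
C = -203 (C = -87 - 116 = -203)
R = -1/11741 (R = 1/(-203 - 11538) = 1/(-11741) = -1/11741 ≈ -8.5172e-5)
R/43384 + 21451/w(125) = -1/11741/43384 + 21451/(125²) = -1/11741*1/43384 + 21451/15625 = -1/509371544 + 21451*(1/15625) = -1/509371544 + 21451/15625 = 10926528974719/7958930375000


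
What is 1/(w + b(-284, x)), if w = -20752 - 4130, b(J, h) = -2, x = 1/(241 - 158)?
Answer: -1/24884 ≈ -4.0186e-5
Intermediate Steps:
x = 1/83 ≈ 0.012048
w = -24882
1/(w + b(-284, x)) = 1/(-24882 - 2) = 1/(-24884) = -1/24884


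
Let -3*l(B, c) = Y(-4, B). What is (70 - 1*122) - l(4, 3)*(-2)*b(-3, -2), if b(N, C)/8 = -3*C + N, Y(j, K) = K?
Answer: -116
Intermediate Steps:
l(B, c) = -B/3
b(N, C) = -24*C + 8*N (b(N, C) = 8*(-3*C + N) = 8*(N - 3*C) = -24*C + 8*N)
(70 - 1*122) - l(4, 3)*(-2)*b(-3, -2) = (70 - 1*122) - -⅓*4*(-2)*(-24*(-2) + 8*(-3)) = (70 - 122) - (-4/3*(-2))*(48 - 24) = -52 - 8*24/3 = -52 - 1*64 = -52 - 64 = -116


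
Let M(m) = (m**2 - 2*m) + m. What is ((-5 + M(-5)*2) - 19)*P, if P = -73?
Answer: -2628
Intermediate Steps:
M(m) = m**2 - m
((-5 + M(-5)*2) - 19)*P = ((-5 - 5*(-1 - 5)*2) - 19)*(-73) = ((-5 - 5*(-6)*2) - 19)*(-73) = ((-5 + 30*2) - 19)*(-73) = ((-5 + 60) - 19)*(-73) = (55 - 19)*(-73) = 36*(-73) = -2628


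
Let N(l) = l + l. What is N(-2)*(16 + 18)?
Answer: -136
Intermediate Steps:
N(l) = 2*l
N(-2)*(16 + 18) = (2*(-2))*(16 + 18) = -4*34 = -136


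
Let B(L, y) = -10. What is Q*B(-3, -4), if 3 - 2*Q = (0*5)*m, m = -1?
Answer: -15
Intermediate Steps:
Q = 3/2 (Q = 3/2 - 0*5*(-1)/2 = 3/2 - 0*(-1) = 3/2 - ½*0 = 3/2 + 0 = 3/2 ≈ 1.5000)
Q*B(-3, -4) = (3/2)*(-10) = -15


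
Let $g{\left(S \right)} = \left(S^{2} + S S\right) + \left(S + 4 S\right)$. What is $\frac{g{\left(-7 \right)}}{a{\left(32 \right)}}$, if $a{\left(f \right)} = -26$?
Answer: $- \frac{63}{26} \approx -2.4231$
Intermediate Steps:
$g{\left(S \right)} = 2 S^{2} + 5 S$ ($g{\left(S \right)} = \left(S^{2} + S^{2}\right) + 5 S = 2 S^{2} + 5 S$)
$\frac{g{\left(-7 \right)}}{a{\left(32 \right)}} = \frac{\left(-7\right) \left(5 + 2 \left(-7\right)\right)}{-26} = - 7 \left(5 - 14\right) \left(- \frac{1}{26}\right) = \left(-7\right) \left(-9\right) \left(- \frac{1}{26}\right) = 63 \left(- \frac{1}{26}\right) = - \frac{63}{26}$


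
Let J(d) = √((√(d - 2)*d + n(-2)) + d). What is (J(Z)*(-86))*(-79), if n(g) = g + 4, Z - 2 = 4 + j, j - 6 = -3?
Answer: 6794*√(11 + 9*√7) ≈ 40086.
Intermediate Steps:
j = 3 (j = 6 - 3 = 3)
Z = 9 (Z = 2 + (4 + 3) = 2 + 7 = 9)
n(g) = 4 + g
J(d) = √(2 + d + d*√(-2 + d)) (J(d) = √((√(d - 2)*d + (4 - 2)) + d) = √((√(-2 + d)*d + 2) + d) = √((d*√(-2 + d) + 2) + d) = √((2 + d*√(-2 + d)) + d) = √(2 + d + d*√(-2 + d)))
(J(Z)*(-86))*(-79) = (√(2 + 9 + 9*√(-2 + 9))*(-86))*(-79) = (√(2 + 9 + 9*√7)*(-86))*(-79) = (√(11 + 9*√7)*(-86))*(-79) = -86*√(11 + 9*√7)*(-79) = 6794*√(11 + 9*√7)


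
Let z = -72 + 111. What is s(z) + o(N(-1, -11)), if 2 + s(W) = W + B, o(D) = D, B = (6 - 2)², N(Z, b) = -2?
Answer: 51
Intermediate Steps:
B = 16 (B = 4² = 16)
z = 39
s(W) = 14 + W (s(W) = -2 + (W + 16) = -2 + (16 + W) = 14 + W)
s(z) + o(N(-1, -11)) = (14 + 39) - 2 = 53 - 2 = 51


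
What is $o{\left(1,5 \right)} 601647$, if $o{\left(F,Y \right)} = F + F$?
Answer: $1203294$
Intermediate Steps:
$o{\left(F,Y \right)} = 2 F$
$o{\left(1,5 \right)} 601647 = 2 \cdot 1 \cdot 601647 = 2 \cdot 601647 = 1203294$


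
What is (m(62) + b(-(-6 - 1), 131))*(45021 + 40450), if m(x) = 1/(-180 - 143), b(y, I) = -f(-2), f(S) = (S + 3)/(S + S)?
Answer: 27265249/1292 ≈ 21103.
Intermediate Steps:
f(S) = (3 + S)/(2*S) (f(S) = (3 + S)/((2*S)) = (3 + S)*(1/(2*S)) = (3 + S)/(2*S))
b(y, I) = ¼ (b(y, I) = -(3 - 2)/(2*(-2)) = -(-1)/(2*2) = -1*(-¼) = ¼)
m(x) = -1/323 (m(x) = 1/(-323) = -1/323)
(m(62) + b(-(-6 - 1), 131))*(45021 + 40450) = (-1/323 + ¼)*(45021 + 40450) = (319/1292)*85471 = 27265249/1292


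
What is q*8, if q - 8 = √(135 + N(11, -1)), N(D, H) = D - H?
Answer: 64 + 56*√3 ≈ 160.99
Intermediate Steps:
q = 8 + 7*√3 (q = 8 + √(135 + (11 - 1*(-1))) = 8 + √(135 + (11 + 1)) = 8 + √(135 + 12) = 8 + √147 = 8 + 7*√3 ≈ 20.124)
q*8 = (8 + 7*√3)*8 = 64 + 56*√3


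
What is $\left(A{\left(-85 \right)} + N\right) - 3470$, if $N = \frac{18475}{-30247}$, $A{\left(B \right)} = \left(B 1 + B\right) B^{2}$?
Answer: $- \frac{37255853315}{30247} \approx -1.2317 \cdot 10^{6}$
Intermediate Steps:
$A{\left(B \right)} = 2 B^{3}$ ($A{\left(B \right)} = \left(B + B\right) B^{2} = 2 B B^{2} = 2 B^{3}$)
$N = - \frac{18475}{30247}$ ($N = 18475 \left(- \frac{1}{30247}\right) = - \frac{18475}{30247} \approx -0.6108$)
$\left(A{\left(-85 \right)} + N\right) - 3470 = \left(2 \left(-85\right)^{3} - \frac{18475}{30247}\right) - 3470 = \left(2 \left(-614125\right) - \frac{18475}{30247}\right) - 3470 = \left(-1228250 - \frac{18475}{30247}\right) - 3470 = - \frac{37150896225}{30247} - 3470 = - \frac{37255853315}{30247}$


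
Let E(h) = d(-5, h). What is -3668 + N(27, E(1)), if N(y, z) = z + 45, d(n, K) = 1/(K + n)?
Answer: -14493/4 ≈ -3623.3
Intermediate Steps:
E(h) = 1/(-5 + h) (E(h) = 1/(h - 5) = 1/(-5 + h))
N(y, z) = 45 + z
-3668 + N(27, E(1)) = -3668 + (45 + 1/(-5 + 1)) = -3668 + (45 + 1/(-4)) = -3668 + (45 - 1/4) = -3668 + 179/4 = -14493/4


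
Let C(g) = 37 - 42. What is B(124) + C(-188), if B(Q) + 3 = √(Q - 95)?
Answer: -8 + √29 ≈ -2.6148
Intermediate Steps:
B(Q) = -3 + √(-95 + Q) (B(Q) = -3 + √(Q - 95) = -3 + √(-95 + Q))
C(g) = -5
B(124) + C(-188) = (-3 + √(-95 + 124)) - 5 = (-3 + √29) - 5 = -8 + √29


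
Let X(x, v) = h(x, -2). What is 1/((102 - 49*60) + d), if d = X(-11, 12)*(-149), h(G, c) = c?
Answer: -1/2540 ≈ -0.00039370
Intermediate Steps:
X(x, v) = -2
d = 298 (d = -2*(-149) = 298)
1/((102 - 49*60) + d) = 1/((102 - 49*60) + 298) = 1/((102 - 2940) + 298) = 1/(-2838 + 298) = 1/(-2540) = -1/2540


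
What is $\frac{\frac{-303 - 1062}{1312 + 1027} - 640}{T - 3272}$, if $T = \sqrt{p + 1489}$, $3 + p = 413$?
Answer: $\frac{980503880}{5007370963} + \frac{898995 \sqrt{211}}{5007370963} \approx 0.19842$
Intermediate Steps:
$p = 410$ ($p = -3 + 413 = 410$)
$T = 3 \sqrt{211}$ ($T = \sqrt{410 + 1489} = \sqrt{1899} = 3 \sqrt{211} \approx 43.578$)
$\frac{\frac{-303 - 1062}{1312 + 1027} - 640}{T - 3272} = \frac{\frac{-303 - 1062}{1312 + 1027} - 640}{3 \sqrt{211} - 3272} = \frac{- \frac{1365}{2339} - 640}{-3272 + 3 \sqrt{211}} = - \frac{1498325}{2339 \left(-3272 + 3 \sqrt{211}\right)}$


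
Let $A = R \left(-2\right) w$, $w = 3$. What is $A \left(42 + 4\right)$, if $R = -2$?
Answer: $552$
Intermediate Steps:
$A = 12$ ($A = \left(-2\right) \left(-2\right) 3 = 4 \cdot 3 = 12$)
$A \left(42 + 4\right) = 12 \left(42 + 4\right) = 12 \cdot 46 = 552$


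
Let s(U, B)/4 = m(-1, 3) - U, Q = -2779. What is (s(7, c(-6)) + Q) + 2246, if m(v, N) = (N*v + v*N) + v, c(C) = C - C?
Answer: -589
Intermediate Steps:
c(C) = 0
m(v, N) = v + 2*N*v (m(v, N) = (N*v + N*v) + v = 2*N*v + v = v + 2*N*v)
s(U, B) = -28 - 4*U (s(U, B) = 4*(-(1 + 2*3) - U) = 4*(-(1 + 6) - U) = 4*(-1*7 - U) = 4*(-7 - U) = -28 - 4*U)
(s(7, c(-6)) + Q) + 2246 = ((-28 - 4*7) - 2779) + 2246 = ((-28 - 28) - 2779) + 2246 = (-56 - 2779) + 2246 = -2835 + 2246 = -589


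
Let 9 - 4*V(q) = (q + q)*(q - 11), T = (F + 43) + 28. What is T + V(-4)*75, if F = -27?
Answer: -8149/4 ≈ -2037.3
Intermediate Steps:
T = 44 (T = (-27 + 43) + 28 = 16 + 28 = 44)
V(q) = 9/4 - q*(-11 + q)/2 (V(q) = 9/4 - (q + q)*(q - 11)/4 = 9/4 - 2*q*(-11 + q)/4 = 9/4 - q*(-11 + q)/2)
T + V(-4)*75 = 44 + (9/4 - 1/2*(-4)**2 + (11/2)*(-4))*75 = 44 + (9/4 - 1/2*16 - 22)*75 = 44 + (9/4 - 8 - 22)*75 = 44 - 111/4*75 = 44 - 8325/4 = -8149/4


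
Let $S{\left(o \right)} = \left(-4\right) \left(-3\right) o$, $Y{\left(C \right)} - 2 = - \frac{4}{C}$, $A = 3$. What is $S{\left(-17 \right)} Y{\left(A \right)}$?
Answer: $-136$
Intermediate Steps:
$Y{\left(C \right)} = 2 - \frac{4}{C}$
$S{\left(o \right)} = 12 o$
$S{\left(-17 \right)} Y{\left(A \right)} = 12 \left(-17\right) \left(2 - \frac{4}{3}\right) = - 204 \left(2 - \frac{4}{3}\right) = \left(-204\right) \frac{2}{3} = -136$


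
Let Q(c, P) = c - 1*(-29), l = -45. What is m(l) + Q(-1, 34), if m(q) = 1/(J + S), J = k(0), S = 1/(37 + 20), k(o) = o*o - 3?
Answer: 4703/170 ≈ 27.665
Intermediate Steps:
k(o) = -3 + o² (k(o) = o² - 3 = -3 + o²)
S = 1/57 ≈ 0.017544
J = -3 (J = -3 + 0² = -3 + 0 = -3)
m(q) = -57/170 (m(q) = 1/(-3 + 1/57) = 1/(-170/57) = -57/170)
Q(c, P) = 29 + c (Q(c, P) = c + 29 = 29 + c)
m(l) + Q(-1, 34) = -57/170 + (29 - 1) = -57/170 + 28 = 4703/170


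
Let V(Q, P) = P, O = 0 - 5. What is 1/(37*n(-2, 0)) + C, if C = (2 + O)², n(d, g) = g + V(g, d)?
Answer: 665/74 ≈ 8.9865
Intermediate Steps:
O = -5
n(d, g) = d + g (n(d, g) = g + d = d + g)
C = 9 (C = (2 - 5)² = (-3)² = 9)
1/(37*n(-2, 0)) + C = 1/(37*(-2 + 0)) + 9 = (1/37)/(-2) + 9 = (1/37)*(-½) + 9 = -1/74 + 9 = 665/74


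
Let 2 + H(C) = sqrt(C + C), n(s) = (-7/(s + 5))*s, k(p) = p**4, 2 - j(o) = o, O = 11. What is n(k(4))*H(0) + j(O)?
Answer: 1235/261 ≈ 4.7318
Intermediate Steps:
j(o) = 2 - o
n(s) = -7*s/(5 + s) (n(s) = (-7/(5 + s))*s = -7*s/(5 + s))
H(C) = -2 + sqrt(2)*sqrt(C) (H(C) = -2 + sqrt(C + C) = -2 + sqrt(2*C) = -2 + sqrt(2)*sqrt(C))
n(k(4))*H(0) + j(O) = (-7*4**4/(5 + 4**4))*(-2 + sqrt(2)*sqrt(0)) + (2 - 1*11) = (-7*256/(5 + 256))*(-2 + sqrt(2)*0) + (2 - 11) = (-7*256/261)*(-2 + 0) - 9 = -7*256*1/261*(-2) - 9 = -1792/261*(-2) - 9 = 3584/261 - 9 = 1235/261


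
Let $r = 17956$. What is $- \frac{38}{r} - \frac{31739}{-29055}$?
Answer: $\frac{284400697}{260855790} \approx 1.0903$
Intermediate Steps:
$- \frac{38}{r} - \frac{31739}{-29055} = - \frac{38}{17956} - \frac{31739}{-29055} = \left(-38\right) \frac{1}{17956} - - \frac{31739}{29055} = - \frac{19}{8978} + \frac{31739}{29055} = \frac{284400697}{260855790}$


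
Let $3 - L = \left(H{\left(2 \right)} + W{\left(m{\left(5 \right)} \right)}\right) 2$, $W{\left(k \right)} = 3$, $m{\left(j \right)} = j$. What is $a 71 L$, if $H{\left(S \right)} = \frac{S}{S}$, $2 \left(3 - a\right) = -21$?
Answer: $- \frac{9585}{2} \approx -4792.5$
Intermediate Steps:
$a = \frac{27}{2}$ ($a = 3 - - \frac{21}{2} = 3 + \frac{21}{2} = \frac{27}{2} \approx 13.5$)
$H{\left(S \right)} = 1$
$L = -5$ ($L = 3 - \left(1 + 3\right) 2 = 3 - 4 \cdot 2 = 3 - 8 = -5$)
$a 71 L = \frac{27}{2} \cdot 71 \left(-5\right) = \frac{1917}{2} \left(-5\right) = - \frac{9585}{2}$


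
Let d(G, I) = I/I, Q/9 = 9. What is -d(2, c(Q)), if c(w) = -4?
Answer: -1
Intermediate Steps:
Q = 81 (Q = 9*9 = 81)
d(G, I) = 1
-d(2, c(Q)) = -1*1 = -1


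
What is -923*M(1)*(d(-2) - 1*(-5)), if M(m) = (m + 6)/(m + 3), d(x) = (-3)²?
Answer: -45227/2 ≈ -22614.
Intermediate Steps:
d(x) = 9
M(m) = (6 + m)/(3 + m)
-923*M(1)*(d(-2) - 1*(-5)) = -923*(6 + 1)/(3 + 1)*(9 - 1*(-5)) = -923*7/4*(9 + 5) = -923*(¼)*7*14 = -6461*14/4 = -923*49/2 = -45227/2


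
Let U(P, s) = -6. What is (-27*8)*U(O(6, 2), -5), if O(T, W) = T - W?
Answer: 1296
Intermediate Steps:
(-27*8)*U(O(6, 2), -5) = -27*8*(-6) = -216*(-6) = 1296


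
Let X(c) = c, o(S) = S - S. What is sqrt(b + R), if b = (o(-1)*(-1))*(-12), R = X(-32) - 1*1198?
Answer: I*sqrt(1230) ≈ 35.071*I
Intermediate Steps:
o(S) = 0
R = -1230 (R = -32 - 1*1198 = -32 - 1198 = -1230)
b = 0 (b = (0*(-1))*(-12) = 0*(-12) = 0)
sqrt(b + R) = sqrt(0 - 1230) = sqrt(-1230) = I*sqrt(1230)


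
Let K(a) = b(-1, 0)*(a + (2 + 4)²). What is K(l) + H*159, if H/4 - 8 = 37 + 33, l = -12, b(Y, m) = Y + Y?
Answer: 49560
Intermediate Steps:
b(Y, m) = 2*Y
K(a) = -72 - 2*a (K(a) = (2*(-1))*(a + (2 + 4)²) = -2*(a + 6²) = -2*(a + 36) = -2*(36 + a) = -72 - 2*a)
H = 312 (H = 32 + 4*(37 + 33) = 32 + 4*70 = 32 + 280 = 312)
K(l) + H*159 = (-72 - 2*(-12)) + 312*159 = (-72 + 24) + 49608 = -48 + 49608 = 49560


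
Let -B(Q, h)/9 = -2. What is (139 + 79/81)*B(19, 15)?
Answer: 22676/9 ≈ 2519.6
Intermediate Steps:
B(Q, h) = 18 (B(Q, h) = -9*(-2) = 18)
(139 + 79/81)*B(19, 15) = (139 + 79/81)*18 = (11338/81)*18 = 22676/9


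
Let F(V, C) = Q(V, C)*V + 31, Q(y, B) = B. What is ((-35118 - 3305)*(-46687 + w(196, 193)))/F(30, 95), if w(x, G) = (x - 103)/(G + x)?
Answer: 697805866450/1120709 ≈ 6.2265e+5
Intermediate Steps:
w(x, G) = (-103 + x)/(G + x)
F(V, C) = 31 + C*V (F(V, C) = C*V + 31 = 31 + C*V)
((-35118 - 3305)*(-46687 + w(196, 193)))/F(30, 95) = ((-35118 - 3305)*(-46687 + (-103 + 196)/(193 + 196)))/(31 + 95*30) = (-38423*(-46687 + 93/389))/(31 + 2850) = -38423*(-46687 + (1/389)*93)/2881 = -38423*(-46687 + 93/389)*(1/2881) = -38423*(-18161150/389)*(1/2881) = (697805866450/389)*(1/2881) = 697805866450/1120709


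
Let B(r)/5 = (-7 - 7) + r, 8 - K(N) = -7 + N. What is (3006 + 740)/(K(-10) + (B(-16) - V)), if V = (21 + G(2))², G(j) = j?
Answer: -1873/327 ≈ -5.7278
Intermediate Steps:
K(N) = 15 - N (K(N) = 8 - (-7 + N) = 8 + (7 - N) = 15 - N)
B(r) = -70 + 5*r (B(r) = 5*((-7 - 7) + r) = 5*(-14 + r) = -70 + 5*r)
V = 529 (V = (21 + 2)² = 23² = 529)
(3006 + 740)/(K(-10) + (B(-16) - V)) = (3006 + 740)/((15 - 1*(-10)) + ((-70 + 5*(-16)) - 1*529)) = 3746/((15 + 10) + ((-70 - 80) - 529)) = 3746/(25 + (-150 - 529)) = 3746/(25 - 679) = 3746/(-654) = 3746*(-1/654) = -1873/327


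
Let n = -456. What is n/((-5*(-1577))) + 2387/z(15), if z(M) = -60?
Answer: -198409/4980 ≈ -39.841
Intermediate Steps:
n/((-5*(-1577))) + 2387/z(15) = -456/((-5*(-1577))) + 2387/(-60) = -456/7885 + 2387*(-1/60) = -456*1/7885 - 2387/60 = -24/415 - 2387/60 = -198409/4980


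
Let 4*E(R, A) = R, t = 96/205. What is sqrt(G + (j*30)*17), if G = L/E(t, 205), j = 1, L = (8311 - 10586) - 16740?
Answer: I*sqrt(23315010)/12 ≈ 402.38*I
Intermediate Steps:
t = 96/205 (t = 96*(1/205) = 96/205 ≈ 0.46829)
E(R, A) = R/4
L = -19015 (L = -2275 - 16740 = -19015)
G = -3898075/24 (G = -19015/((1/4)*(96/205)) = -19015/24/205 = -19015*205/24 = -3898075/24 ≈ -1.6242e+5)
sqrt(G + (j*30)*17) = sqrt(-3898075/24 + (1*30)*17) = sqrt(-3898075/24 + 30*17) = sqrt(-3898075/24 + 510) = sqrt(-3885835/24) = I*sqrt(23315010)/12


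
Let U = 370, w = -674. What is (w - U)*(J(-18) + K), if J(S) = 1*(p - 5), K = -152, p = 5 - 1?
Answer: 159732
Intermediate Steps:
p = 4
J(S) = -1 (J(S) = 1*(4 - 5) = 1*(-1) = -1)
(w - U)*(J(-18) + K) = (-674 - 1*370)*(-1 - 152) = (-674 - 370)*(-153) = -1044*(-153) = 159732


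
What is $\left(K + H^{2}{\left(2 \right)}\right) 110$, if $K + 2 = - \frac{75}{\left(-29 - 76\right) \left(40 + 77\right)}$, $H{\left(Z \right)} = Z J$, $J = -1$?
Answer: $\frac{180730}{819} \approx 220.67$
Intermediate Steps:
$H{\left(Z \right)} = - Z$ ($H{\left(Z \right)} = Z \left(-1\right) = - Z$)
$K = - \frac{1633}{819}$ ($K = -2 - \frac{75}{\left(-29 - 76\right) \left(40 + 77\right)} = -2 - \frac{75}{\left(-105\right) 117} = -2 - \frac{75}{-12285} = -2 - - \frac{5}{819} = -2 + \frac{5}{819} = - \frac{1633}{819} \approx -1.9939$)
$\left(K + H^{2}{\left(2 \right)}\right) 110 = \left(- \frac{1633}{819} + \left(\left(-1\right) 2\right)^{2}\right) 110 = \left(- \frac{1633}{819} + \left(-2\right)^{2}\right) 110 = \left(- \frac{1633}{819} + 4\right) 110 = \frac{1643}{819} \cdot 110 = \frac{180730}{819}$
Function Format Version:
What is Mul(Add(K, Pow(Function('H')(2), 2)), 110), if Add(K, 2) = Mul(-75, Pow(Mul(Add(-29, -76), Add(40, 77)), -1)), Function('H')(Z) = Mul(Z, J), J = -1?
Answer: Rational(180730, 819) ≈ 220.67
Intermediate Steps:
Function('H')(Z) = Mul(-1, Z) (Function('H')(Z) = Mul(Z, -1) = Mul(-1, Z))
K = Rational(-1633, 819) (K = Add(-2, Mul(-75, Pow(Mul(Add(-29, -76), Add(40, 77)), -1))) = Add(-2, Mul(-75, Pow(Mul(-105, 117), -1))) = Add(-2, Mul(-75, Pow(-12285, -1))) = Add(-2, Mul(-75, Rational(-1, 12285))) = Add(-2, Rational(5, 819)) = Rational(-1633, 819) ≈ -1.9939)
Mul(Add(K, Pow(Function('H')(2), 2)), 110) = Mul(Add(Rational(-1633, 819), Pow(Mul(-1, 2), 2)), 110) = Mul(Add(Rational(-1633, 819), Pow(-2, 2)), 110) = Mul(Add(Rational(-1633, 819), 4), 110) = Mul(Rational(1643, 819), 110) = Rational(180730, 819)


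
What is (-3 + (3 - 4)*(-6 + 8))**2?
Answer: 25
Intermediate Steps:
(-3 + (3 - 4)*(-6 + 8))**2 = (-3 - 1*2)**2 = (-3 - 2)**2 = (-5)**2 = 25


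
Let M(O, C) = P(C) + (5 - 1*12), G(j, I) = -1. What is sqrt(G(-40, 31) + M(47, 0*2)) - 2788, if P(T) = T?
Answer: -2788 + 2*I*sqrt(2) ≈ -2788.0 + 2.8284*I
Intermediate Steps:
M(O, C) = -7 + C (M(O, C) = C + (5 - 1*12) = C + (5 - 12) = C - 7 = -7 + C)
sqrt(G(-40, 31) + M(47, 0*2)) - 2788 = sqrt(-1 + (-7 + 0*2)) - 2788 = sqrt(-1 + (-7 + 0)) - 2788 = sqrt(-1 - 7) - 2788 = sqrt(-8) - 2788 = 2*I*sqrt(2) - 2788 = -2788 + 2*I*sqrt(2)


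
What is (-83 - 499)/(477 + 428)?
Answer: -582/905 ≈ -0.64309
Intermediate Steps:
(-83 - 499)/(477 + 428) = -582/905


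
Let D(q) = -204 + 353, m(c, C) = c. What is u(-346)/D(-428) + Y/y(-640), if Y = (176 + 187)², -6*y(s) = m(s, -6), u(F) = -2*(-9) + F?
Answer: 58795783/47680 ≈ 1233.1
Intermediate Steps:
u(F) = 18 + F
y(s) = -s/6
D(q) = 149
Y = 131769 (Y = 363² = 131769)
u(-346)/D(-428) + Y/y(-640) = (18 - 346)/149 + 131769/((-⅙*(-640))) = -328*1/149 + 131769/(320/3) = -328/149 + 131769*(3/320) = -328/149 + 395307/320 = 58795783/47680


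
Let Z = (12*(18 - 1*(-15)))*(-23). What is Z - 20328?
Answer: -29436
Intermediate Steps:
Z = -9108 (Z = (12*(18 + 15))*(-23) = (12*33)*(-23) = 396*(-23) = -9108)
Z - 20328 = -9108 - 20328 = -29436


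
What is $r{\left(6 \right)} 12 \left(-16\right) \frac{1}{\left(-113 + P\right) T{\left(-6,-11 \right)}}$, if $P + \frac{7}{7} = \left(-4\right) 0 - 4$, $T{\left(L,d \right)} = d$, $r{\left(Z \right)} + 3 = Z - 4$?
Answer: $\frac{96}{649} \approx 0.14792$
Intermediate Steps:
$r{\left(Z \right)} = -7 + Z$ ($r{\left(Z \right)} = -3 + \left(Z - 4\right) = -3 + \left(-4 + Z\right) = -7 + Z$)
$P = -5$ ($P = -1 - 4 = -5$)
$r{\left(6 \right)} 12 \left(-16\right) \frac{1}{\left(-113 + P\right) T{\left(-6,-11 \right)}} = \left(-7 + 6\right) 12 \left(-16\right) \frac{1}{\left(-113 - 5\right) \left(-11\right)} = \left(-1\right) 12 \left(-16\right) \frac{1}{-118} \left(- \frac{1}{11}\right) = \left(-12\right) \left(-16\right) \left(\left(- \frac{1}{118}\right) \left(- \frac{1}{11}\right)\right) = 192 \cdot \frac{1}{1298} = \frac{96}{649}$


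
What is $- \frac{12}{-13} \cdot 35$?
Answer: $\frac{420}{13} \approx 32.308$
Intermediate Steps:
$- \frac{12}{-13} \cdot 35 = \left(-12\right) \left(- \frac{1}{13}\right) 35 = \frac{12}{13} \cdot 35 = \frac{420}{13}$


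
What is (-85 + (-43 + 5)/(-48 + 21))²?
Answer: 5094049/729 ≈ 6987.7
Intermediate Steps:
(-85 + (-43 + 5)/(-48 + 21))² = (-85 - 38/(-27))² = (-85 - 38*(-1/27))² = (-85 + 38/27)² = (-2257/27)² = 5094049/729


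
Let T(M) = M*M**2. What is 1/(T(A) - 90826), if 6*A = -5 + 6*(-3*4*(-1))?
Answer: -216/19317653 ≈ -1.1181e-5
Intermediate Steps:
A = 67/6 (A = (-5 + 6*(-3*4*(-1)))/6 = (-5 + 6*(-12*(-1)))/6 = (-5 + 6*12)/6 = (-5 + 72)/6 = (1/6)*67 = 67/6 ≈ 11.167)
T(M) = M**3
1/(T(A) - 90826) = 1/((67/6)**3 - 90826) = 1/(300763/216 - 90826) = 1/(-19317653/216) = -216/19317653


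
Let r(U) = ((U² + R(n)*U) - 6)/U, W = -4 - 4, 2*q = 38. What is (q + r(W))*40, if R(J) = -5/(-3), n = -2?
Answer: 1610/3 ≈ 536.67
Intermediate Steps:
R(J) = 5/3 (R(J) = -5*(-⅓) = 5/3)
q = 19 (q = (½)*38 = 19)
W = -8
r(U) = (-6 + U² + 5*U/3)/U (r(U) = ((U² + 5*U/3) - 6)/U = (-6 + U² + 5*U/3)/U)
(q + r(W))*40 = (19 + (5/3 - 8 - 6/(-8)))*40 = (19 + (5/3 - 8 - 6*(-⅛)))*40 = (19 + (5/3 - 8 + ¾))*40 = (19 - 67/12)*40 = (161/12)*40 = 1610/3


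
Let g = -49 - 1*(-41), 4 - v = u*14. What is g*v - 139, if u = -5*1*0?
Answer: -171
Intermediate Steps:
u = 0 (u = -5*0 = 0)
v = 4 (v = 4 - 0*14 = 4 - 1*0 = 4 + 0 = 4)
g = -8 (g = -49 + 41 = -8)
g*v - 139 = -8*4 - 139 = -32 - 139 = -171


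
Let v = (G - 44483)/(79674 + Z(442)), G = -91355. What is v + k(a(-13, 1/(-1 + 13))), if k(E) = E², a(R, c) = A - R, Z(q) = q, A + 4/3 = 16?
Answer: 275348291/360522 ≈ 763.75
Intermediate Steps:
A = 44/3 (A = -4/3 + 16 = 44/3 ≈ 14.667)
a(R, c) = 44/3 - R
v = -67919/40058 (v = (-91355 - 44483)/(79674 + 442) = -135838/80116 = -135838*1/80116 = -67919/40058 ≈ -1.6955)
v + k(a(-13, 1/(-1 + 13))) = -67919/40058 + (44/3 - 1*(-13))² = -67919/40058 + (44/3 + 13)² = -67919/40058 + (83/3)² = -67919/40058 + 6889/9 = 275348291/360522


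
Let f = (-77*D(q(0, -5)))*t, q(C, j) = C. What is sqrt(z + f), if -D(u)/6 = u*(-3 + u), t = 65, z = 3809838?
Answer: sqrt(3809838) ≈ 1951.9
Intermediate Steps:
D(u) = -6*u*(-3 + u)
f = 0 (f = -462*0*(3 - 1*0)*65 = -462*0*(3 + 0)*65 = -462*0*3*65 = -77*0*65 = 0*65 = 0)
sqrt(z + f) = sqrt(3809838 + 0) = sqrt(3809838)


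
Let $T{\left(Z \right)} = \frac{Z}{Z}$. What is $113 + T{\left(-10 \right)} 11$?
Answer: $124$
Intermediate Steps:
$T{\left(Z \right)} = 1$
$113 + T{\left(-10 \right)} 11 = 113 + 1 \cdot 11 = 113 + 11 = 124$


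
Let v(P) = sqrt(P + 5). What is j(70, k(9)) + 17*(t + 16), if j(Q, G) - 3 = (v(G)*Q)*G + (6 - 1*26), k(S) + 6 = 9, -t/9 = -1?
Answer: 408 + 420*sqrt(2) ≈ 1002.0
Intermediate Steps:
t = 9 (t = -9*(-1) = 9)
k(S) = 3 (k(S) = -6 + 9 = 3)
v(P) = sqrt(5 + P)
j(Q, G) = -17 + G*Q*sqrt(5 + G) (j(Q, G) = 3 + ((sqrt(5 + G)*Q)*G + (6 - 1*26)) = 3 + ((Q*sqrt(5 + G))*G + (6 - 26)) = 3 + (G*Q*sqrt(5 + G) - 20) = 3 + (-20 + G*Q*sqrt(5 + G)) = -17 + G*Q*sqrt(5 + G))
j(70, k(9)) + 17*(t + 16) = (-17 + 3*70*sqrt(5 + 3)) + 17*(9 + 16) = (-17 + 3*70*sqrt(8)) + 17*25 = (-17 + 3*70*(2*sqrt(2))) + 425 = (-17 + 420*sqrt(2)) + 425 = 408 + 420*sqrt(2)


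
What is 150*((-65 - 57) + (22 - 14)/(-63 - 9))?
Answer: -54950/3 ≈ -18317.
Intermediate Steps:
150*((-65 - 57) + (22 - 14)/(-63 - 9)) = 150*(-122 + 8/(-72)) = 150*(-122 + 8*(-1/72)) = 150*(-122 - 1/9) = 150*(-1099/9) = -54950/3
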